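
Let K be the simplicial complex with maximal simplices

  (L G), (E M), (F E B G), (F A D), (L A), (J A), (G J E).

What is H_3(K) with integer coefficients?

Order the vertices as A < B < D < E < F < G < J < L < M. Listing each simplex with vertices in this order, K has dimension 3 with simplices:

  0-simplices (9): A, B, D, E, F, G, J, L, M
  1-simplices (15): AD, AF, AJ, AL, BE, BF, BG, DF, EF, EG, EJ, EM, FG, GJ, GL
  2-simplices (6): ADF, BEF, BEG, BFG, EFG, EGJ
  3-simplices (1): BEFG

so the chain groups are C_0 ≅ Z^9, C_1 ≅ Z^15, C_2 ≅ Z^6, C_3 ≅ Z^1.

∂_1: C_1 → C_0 sends each edge [p,q] (with p < q) to q − p. For instance
  ∂AF = F − A.
The resulting 9×15 matrix has rank 8, and its Smith normal form has invariant factors (1,1,1,1,1,1,1,1).

The boundary map ∂_2: C_2 → C_1 sends each 2-simplex [p,q,r] to [q,r] − [p,r] + [p,q]. For instance
  ∂ADF = DF − AF + AD,
  ∂BEF = EF − BF + BE.
The resulting 15×6 matrix has rank 5, and its Smith normal form has invariant factors (1,1,1,1,1).

Boundary ∂_3: C_3 → C_2 sends each 3-simplex σ to the alternating sum Σ_i (−1)^i (σ with its i-th vertex removed). For instance
  ∂BEFG = EFG − BFG + BEG − BEF.
The resulting 6×1 matrix has rank 1, and its Smith normal form has invariant factors (1).

Reading off H_k = ker ∂_k / im ∂_{k+1}:

  H_3: rank ker ∂_3 − rank ∂_4 = (1 − 1) − 0 = 0, and there is no ∂_4, so H_3 ≅ 0.

H_3 ≅ 0.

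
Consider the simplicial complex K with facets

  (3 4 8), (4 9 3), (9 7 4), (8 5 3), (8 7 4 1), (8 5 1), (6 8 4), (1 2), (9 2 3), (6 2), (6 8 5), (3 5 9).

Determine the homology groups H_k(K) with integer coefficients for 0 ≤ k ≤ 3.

K has 9 vertices, 22 edges, 13 triangles, 1 3-simplex.
rank ∂_0 = 0, rank ∂_1 = 8 ⇒ b_0 = 9 − 0 − 8 = 1; all invariant factors of ∂_1 are 1 so no torsion. So H_0 = Z.
rank ∂_1 = 8, rank ∂_2 = 12 ⇒ b_1 = 22 − 8 − 12 = 2; all invariant factors of ∂_2 are 1 so no torsion. So H_1 = Z^2.
rank ∂_2 = 12, rank ∂_3 = 1 ⇒ b_2 = 13 − 12 − 1 = 0; all invariant factors of ∂_3 are 1 so no torsion. So H_2 = 0.
rank ∂_3 = 1, rank ∂_4 = 0 ⇒ b_3 = 1 − 1 − 0 = 0. So H_3 = 0.

H_0 ≅ Z,  H_1 ≅ Z^2,  H_2 = 0,  H_3 = 0.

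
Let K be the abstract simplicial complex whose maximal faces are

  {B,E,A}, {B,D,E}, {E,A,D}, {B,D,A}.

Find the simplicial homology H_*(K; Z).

We work with the vertex ordering A < B < D < E. The simplices of K, each written with vertices in increasing order, are:

  0-simplices (4): A, B, D, E
  1-simplices (6): AB, AD, AE, BD, BE, DE
  2-simplices (4): ABD, ABE, ADE, BDE

giving chain groups C_0 ≅ Z^4, C_1 ≅ Z^6, C_2 ≅ Z^4.

∂_1: C_1 → C_0 is given by ∂[p,q] = [q] − [p].
This gives a 4×6 integer matrix of rank 3; reducing to Smith normal form yields diagonal entries (1,1,1).

The boundary map ∂_2: C_2 → C_1 acts by ∂[p,q,r] = [q,r] − [p,r] + [p,q]. For instance
  ∂ADE = DE − AE + AD,
  ∂BDE = DE − BE + BD.
The 6×4 boundary matrix has rank 3 and Smith normal form diag(1,1,1).

Computing H_k = (kernel of ∂_k) / (image of ∂_{k+1}):

  H_0: rank C_0 − rank ∂_1 = 4 − 3 = 1, and the invariant factors of ∂_1 are all 1, so H_0 ≅ Z.
  H_1: rank ker ∂_1 − rank ∂_2 = (6 − 3) − 3 = 0, and the invariant factors of ∂_2 are all 1, so H_1 ≅ 0.
  H_2: rank ker ∂_2 − rank ∂_3 = (4 − 3) − 0 = 1, and there is no ∂_3, so H_2 ≅ Z.

H_0 ≅ Z,  H_1 = 0,  H_2 ≅ Z.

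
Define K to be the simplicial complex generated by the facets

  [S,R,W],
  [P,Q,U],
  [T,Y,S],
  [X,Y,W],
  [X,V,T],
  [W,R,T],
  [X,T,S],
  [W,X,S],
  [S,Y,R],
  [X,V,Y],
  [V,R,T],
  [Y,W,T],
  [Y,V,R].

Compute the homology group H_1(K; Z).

Take the total order P < Q < R < S < T < U < V < W < X < Y on the vertex set. Then K (dimension 2) consists of the simplices:

  0-simplices (10): P, Q, R, S, T, U, V, W, X, Y
  1-simplices (21): PQ, PU, QU, RS, RT, RV, RW, RY, ST, SW, SX, SY, TV, TW, TX, TY, VX, VY, WX, WY, XY
  2-simplices (13): PQU, RSW, RSY, RTV, RTW, RVY, STX, STY, SWX, TVX, TWY, VXY, WXY

Hence C_0 ≅ Z^10, C_1 ≅ Z^21, C_2 ≅ Z^13.

Boundary ∂_1: C_1 → C_0 maps an edge to its endpoints' difference, ∂[p,q] = q − p.
As a 10×21 matrix over Z this has rank 8, with invariant factors (1,1,1,1,1,1,1,1).

∂_2: C_2 → C_1 acts by ∂[p,q,r] = [q,r] − [p,r] + [p,q]. For instance
  ∂WXY = XY − WY + WX,
  ∂RSW = SW − RW + RS.
This gives a 21×13 integer matrix of rank 13; reducing to Smith normal form yields diagonal entries (1,1,1,1,1,1,1,1,1,1,1,1,2).

Now H_k = ker ∂_k / im ∂_{k+1}, so:

  H_1: rank ker ∂_1 − rank ∂_2 = (21 − 8) − 13 = 0, and ∂_2 has invariant factor 2 > 1, so H_1 ≅ Z/2Z.

H_1 = Z/2Z.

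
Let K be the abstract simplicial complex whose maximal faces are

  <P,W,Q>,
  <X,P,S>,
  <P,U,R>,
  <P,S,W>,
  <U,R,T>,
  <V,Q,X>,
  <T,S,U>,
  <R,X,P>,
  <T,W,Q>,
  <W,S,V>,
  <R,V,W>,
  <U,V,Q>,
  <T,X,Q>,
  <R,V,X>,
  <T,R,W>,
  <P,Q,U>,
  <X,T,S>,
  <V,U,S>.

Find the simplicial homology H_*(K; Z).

Order the vertices as P < Q < R < S < T < U < V < W < X. Listing each simplex with vertices in this order, K has dimension 2 with simplices:

  0-simplices (9): P, Q, R, S, T, U, V, W, X
  1-simplices (27): PQ, PR, PS, PU, PW, PX, QT, QU, QV, QW, QX, RT, RU, RV, RW, RX, ST, SU, SV, SW, SX, TU, TW, TX, UV, VW, VX
  2-simplices (18): PQU, PQW, PRU, PRX, PSW, PSX, QTW, QTX, QUV, QVX, RTU, RTW, RVW, RVX, STU, STX, SUV, SVW

giving chain groups C_0 ≅ Z^9, C_1 ≅ Z^27, C_2 ≅ Z^18.

The boundary map ∂_1: C_1 → C_0 maps an edge to its endpoints' difference, ∂[p,q] = q − p. For instance
  ∂SW = W − S.
As a 9×27 matrix over Z this has rank 8, with invariant factors (1,1,1,1,1,1,1,1).

The boundary map ∂_2: C_2 → C_1 sends each 2-simplex [p,q,r] to [q,r] − [p,r] + [p,q]. For instance
  ∂PSX = SX − PX + PS,
  ∂SVW = VW − SW + SV.
The resulting 27×18 matrix has rank 17, and its Smith normal form has invariant factors (1,1,1,1,1,1,1,1,1,1,1,1,1,1,1,1,1).

Reading off H_k = ker ∂_k / im ∂_{k+1}:

  H_0: rank C_0 − rank ∂_1 = 9 − 8 = 1, and the invariant factors of ∂_1 are all 1, so H_0 ≅ Z.
  H_1: rank ker ∂_1 − rank ∂_2 = (27 − 8) − 17 = 2, and the invariant factors of ∂_2 are all 1, so H_1 ≅ Z^2.
  H_2: rank ker ∂_2 − rank ∂_3 = (18 − 17) − 0 = 1, and there is no ∂_3, so H_2 ≅ Z.

H_0 ≅ Z,  H_1 ≅ Z^2,  H_2 ≅ Z.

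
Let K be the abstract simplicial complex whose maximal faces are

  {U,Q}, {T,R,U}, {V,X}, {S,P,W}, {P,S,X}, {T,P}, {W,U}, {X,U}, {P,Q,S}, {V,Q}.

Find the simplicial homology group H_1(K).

Order the vertices as P < Q < R < S < T < U < V < W < X. Listing each simplex with vertices in this order, K has dimension 2 with simplices:

  0-simplices (9): P, Q, R, S, T, U, V, W, X
  1-simplices (16): PQ, PS, PT, PW, PX, QS, QU, QV, RT, RU, SW, SX, TU, UW, UX, VX
  2-simplices (4): PQS, PSW, PSX, RTU

so the chain groups are C_0 ≅ Z^9, C_1 ≅ Z^16, C_2 ≅ Z^4.

Boundary ∂_1: C_1 → C_0 is given by ∂[p,q] = [q] − [p].
As a 9×16 matrix over Z this has rank 8, with invariant factors (1,1,1,1,1,1,1,1).

The boundary map ∂_2: C_2 → C_1 sends each 2-simplex [p,q,r] to [q,r] − [p,r] + [p,q]. For instance
  ∂PQS = QS − PS + PQ,
  ∂PSW = SW − PW + PS.
This gives a 16×4 integer matrix of rank 4; reducing to Smith normal form yields diagonal entries (1,1,1,1).

Computing H_k = (kernel of ∂_k) / (image of ∂_{k+1}):

  H_1: rank ker ∂_1 − rank ∂_2 = (16 − 8) − 4 = 4, and the invariant factors of ∂_2 are all 1, so H_1 ≅ Z^4.

H_1 ≅ Z^4.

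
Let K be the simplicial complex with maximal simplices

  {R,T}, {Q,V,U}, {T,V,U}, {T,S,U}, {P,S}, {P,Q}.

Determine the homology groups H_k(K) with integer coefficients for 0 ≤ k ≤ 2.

We work with the vertex ordering P < Q < R < S < T < U < V. The simplices of K, each written with vertices in increasing order, are:

  0-simplices (7): P, Q, R, S, T, U, V
  1-simplices (10): PQ, PS, QU, QV, RT, ST, SU, TU, TV, UV
  2-simplices (3): QUV, STU, TUV

giving chain groups C_0 ≅ Z^7, C_1 ≅ Z^10, C_2 ≅ Z^3.

The boundary map ∂_1: C_1 → C_0 is given by ∂[p,q] = [q] − [p].
The resulting 7×10 matrix has rank 6, and its Smith normal form has invariant factors (1,1,1,1,1,1).

∂_2: C_2 → C_1 maps a triangle to the signed sum of its edges. For instance
  ∂TUV = UV − TV + TU,
  ∂QUV = UV − QV + QU.
The 10×3 boundary matrix has rank 3 and Smith normal form diag(1,1,1).

From H_k ≅ ker(∂_k) / im(∂_{k+1}) we obtain:

  H_0: rank C_0 − rank ∂_1 = 7 − 6 = 1, and the invariant factors of ∂_1 are all 1, so H_0 ≅ Z.
  H_1: rank ker ∂_1 − rank ∂_2 = (10 − 6) − 3 = 1, and the invariant factors of ∂_2 are all 1, so H_1 ≅ Z.
  H_2: rank ker ∂_2 − rank ∂_3 = (3 − 3) − 0 = 0, and there is no ∂_3, so H_2 ≅ 0.

As a check, the Euler characteristic is 7 − 10 + 3 = 0, which agrees with 1 − 1 + 0 = 0.

H_0 ≅ Z,  H_1 ≅ Z,  H_2 = 0.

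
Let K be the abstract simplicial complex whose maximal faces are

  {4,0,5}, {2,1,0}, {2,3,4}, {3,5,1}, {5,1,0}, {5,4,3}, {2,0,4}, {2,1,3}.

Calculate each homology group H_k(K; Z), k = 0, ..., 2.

H_0 = Z,  H_1 = 0,  H_2 = Z.

Order the vertices as 0 < 1 < 2 < 3 < 4 < 5. Listing each simplex with vertices in this order, K has dimension 2 with simplices:

  0-simplices (6): [0], [1], [2], [3], [4], [5]
  1-simplices (12): [0,1], [0,2], [0,4], [0,5], [1,2], [1,3], [1,5], [2,3], [2,4], [3,4], [3,5], [4,5]
  2-simplices (8): [0,1,2], [0,1,5], [0,2,4], [0,4,5], [1,2,3], [1,3,5], [2,3,4], [3,4,5]

so the chain groups are C_0 ≅ Z^6, C_1 ≅ Z^12, C_2 ≅ Z^8.

Boundary ∂_1: C_1 → C_0 is given by ∂[p,q] = [q] − [p]. For instance
  ∂[2,3] = [3] − [2].
This gives a 6×12 integer matrix of rank 5; reducing to Smith normal form yields diagonal entries (1,1,1,1,1).

The boundary map ∂_2: C_2 → C_1 sends each 2-simplex [p,q,r] to [q,r] − [p,r] + [p,q]. For instance
  ∂[1,3,5] = [3,5] − [1,5] + [1,3],
  ∂[0,4,5] = [4,5] − [0,5] + [0,4].
As a 12×8 matrix over Z this has rank 7, with invariant factors (1,1,1,1,1,1,1).

Computing H_k = (kernel of ∂_k) / (image of ∂_{k+1}):

  H_0: rank C_0 − rank ∂_1 = 6 − 5 = 1, and the invariant factors of ∂_1 are all 1, so H_0 ≅ Z.
  H_1: rank ker ∂_1 − rank ∂_2 = (12 − 5) − 7 = 0, and the invariant factors of ∂_2 are all 1, so H_1 ≅ 0.
  H_2: rank ker ∂_2 − rank ∂_3 = (8 − 7) − 0 = 1, and there is no ∂_3, so H_2 ≅ Z.

(K is a triangulation of the 2-sphere S^2.)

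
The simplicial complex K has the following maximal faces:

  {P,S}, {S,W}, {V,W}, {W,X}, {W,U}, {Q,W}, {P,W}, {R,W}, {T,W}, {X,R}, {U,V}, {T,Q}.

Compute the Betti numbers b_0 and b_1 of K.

b_0 = 1, b_1 = 4.

We work with the vertex ordering P < Q < R < S < T < U < V < W < X. The simplices of K, each written with vertices in increasing order, are:

  0-simplices (9): P, Q, R, S, T, U, V, W, X
  1-simplices (12): PS, PW, QT, QW, RW, RX, SW, TW, UV, UW, VW, WX

Hence C_0 ≅ Z^9, C_1 ≅ Z^12.

∂_1: C_1 → C_0 maps an edge to its endpoints' difference, ∂[p,q] = q − p. For instance
  ∂PS = S − P.
This gives a 9×12 integer matrix of rank 8; reducing to Smith normal form yields diagonal entries (1,1,1,1,1,1,1,1).

From H_k ≅ ker(∂_k) / im(∂_{k+1}) we obtain:

  H_0: rank C_0 − rank ∂_1 = 9 − 8 = 1, and the invariant factors of ∂_1 are all 1, so H_0 = Z.
  H_1: rank ker ∂_1 − rank ∂_2 = (12 − 8) − 0 = 4, and there is no ∂_2, so H_1 = Z^4.

Hence the Betti numbers are b_0 = 1, b_1 = 4.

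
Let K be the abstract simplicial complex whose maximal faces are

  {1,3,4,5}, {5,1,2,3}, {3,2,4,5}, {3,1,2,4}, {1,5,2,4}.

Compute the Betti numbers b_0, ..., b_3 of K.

Take the total order 1 < 2 < 3 < 4 < 5 on the vertex set. Then K (dimension 3) consists of the simplices:

  0-simplices (5): [1], [2], [3], [4], [5]
  1-simplices (10): [1,2], [1,3], [1,4], [1,5], [2,3], [2,4], [2,5], [3,4], [3,5], [4,5]
  2-simplices (10): [1,2,3], [1,2,4], [1,2,5], [1,3,4], [1,3,5], [1,4,5], [2,3,4], [2,3,5], [2,4,5], [3,4,5]
  3-simplices (5): [1,2,3,4], [1,2,3,5], [1,2,4,5], [1,3,4,5], [2,3,4,5]

giving chain groups C_0 ≅ Z^5, C_1 ≅ Z^10, C_2 ≅ Z^10, C_3 ≅ Z^5.

The boundary map ∂_1: C_1 → C_0 is given by ∂[p,q] = [q] − [p]. For instance
  ∂[2,3] = [3] − [2].
As a 5×10 matrix over Z this has rank 4, with invariant factors (1,1,1,1).

Boundary ∂_2: C_2 → C_1 sends each 2-simplex [p,q,r] to [q,r] − [p,r] + [p,q]. For instance
  ∂[1,2,4] = [2,4] − [1,4] + [1,2],
  ∂[2,3,4] = [3,4] − [2,4] + [2,3].
This gives a 10×10 integer matrix of rank 6; reducing to Smith normal form yields diagonal entries (1,1,1,1,1,1).

∂_3: C_3 → C_2 sends each 3-simplex σ to the alternating sum Σ_i (−1)^i (σ with its i-th vertex removed). For instance
  ∂[1,2,3,4] = [2,3,4] − [1,3,4] + [1,2,4] − [1,2,3],
  ∂[2,3,4,5] = [3,4,5] − [2,4,5] + [2,3,5] − [2,3,4].
This gives a 10×5 integer matrix of rank 4; reducing to Smith normal form yields diagonal entries (1,1,1,1).

Reading off H_k = ker ∂_k / im ∂_{k+1}:

  H_0: rank C_0 − rank ∂_1 = 5 − 4 = 1, and the invariant factors of ∂_1 are all 1, so H_0 = Z.
  H_1: rank ker ∂_1 − rank ∂_2 = (10 − 4) − 6 = 0, and the invariant factors of ∂_2 are all 1, so H_1 = 0.
  H_2: rank ker ∂_2 − rank ∂_3 = (10 − 6) − 4 = 0, and the invariant factors of ∂_3 are all 1, so H_2 = 0.
  H_3: rank ker ∂_3 − rank ∂_4 = (5 − 4) − 0 = 1, and there is no ∂_4, so H_3 = Z.

(K is a triangulation of the 3-sphere S^3.)

Hence the Betti numbers are b_0 = 1, b_1 = 0, b_2 = 0, b_3 = 1.

b_0 = 1, b_1 = 0, b_2 = 0, b_3 = 1.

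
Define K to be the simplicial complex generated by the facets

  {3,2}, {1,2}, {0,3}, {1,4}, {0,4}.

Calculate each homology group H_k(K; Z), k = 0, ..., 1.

Take the total order 0 < 1 < 2 < 3 < 4 on the vertex set. Then K (dimension 1) consists of the simplices:

  0-simplices (5): [0], [1], [2], [3], [4]
  1-simplices (5): [0,3], [0,4], [1,2], [1,4], [2,3]

giving chain groups C_0 ≅ Z^5, C_1 ≅ Z^5.

∂_1: C_1 → C_0 maps an edge to its endpoints' difference, ∂[p,q] = q − p. For instance
  ∂[1,4] = [4] − [1].
This gives a 5×5 integer matrix of rank 4; reducing to Smith normal form yields diagonal entries (1,1,1,1).

Now H_k = ker ∂_k / im ∂_{k+1}, so:

  H_0: rank C_0 − rank ∂_1 = 5 − 4 = 1, and the invariant factors of ∂_1 are all 1, so H_0 ≅ Z.
  H_1: rank ker ∂_1 − rank ∂_2 = (5 − 4) − 0 = 1, and there is no ∂_2, so H_1 ≅ Z.

H_0 ≅ Z,  H_1 ≅ Z.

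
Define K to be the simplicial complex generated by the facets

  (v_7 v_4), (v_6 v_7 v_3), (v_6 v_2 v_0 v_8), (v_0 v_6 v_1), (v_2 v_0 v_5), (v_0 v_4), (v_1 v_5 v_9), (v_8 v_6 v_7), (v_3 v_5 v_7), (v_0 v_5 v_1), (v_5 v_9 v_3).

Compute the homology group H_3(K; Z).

H_3 ≅ 0.

Order the vertices as v_0 < v_1 < v_2 < v_3 < v_4 < v_5 < v_6 < v_7 < v_8 < v_9. Listing each simplex with vertices in this order, K has dimension 3 with simplices:

  0-simplices (10): [v_0], [v_1], [v_2], [v_3], [v_4], [v_5], [v_6], [v_7], [v_8], [v_9]
  1-simplices (22): (22 of them)
  2-simplices (12): (12 of them)
  3-simplices (1): [v_0,v_2,v_6,v_8]

Hence C_0 ≅ Z^10, C_1 ≅ Z^22, C_2 ≅ Z^12, C_3 ≅ Z^1.

∂_1: C_1 → C_0 maps an edge to its endpoints' difference, ∂[p,q] = q − p. For instance
  ∂[v_6,v_7] = [v_7] − [v_6].
This gives a 10×22 integer matrix of rank 9; reducing to Smith normal form yields diagonal entries (1,1,1,1,1,1,1,1,1).

∂_2: C_2 → C_1 maps a triangle to the signed sum of its edges. For instance
  ∂[v_6,v_7,v_8] = [v_7,v_8] − [v_6,v_8] + [v_6,v_7],
  ∂[v_0,v_2,v_6] = [v_2,v_6] − [v_0,v_6] + [v_0,v_2].
The 22×12 boundary matrix has rank 11 and Smith normal form diag(1,1,1,1,1,1,1,1,1,1,1).

Boundary ∂_3: C_3 → C_2 sends each 3-simplex σ to the alternating sum Σ_i (−1)^i (σ with its i-th vertex removed). For instance
  ∂[v_0,v_2,v_6,v_8] = [v_2,v_6,v_8] − [v_0,v_6,v_8] + [v_0,v_2,v_8] − [v_0,v_2,v_6].
As a 12×1 matrix over Z this has rank 1, with invariant factors (1).

Now H_k = ker ∂_k / im ∂_{k+1}, so:

  H_3: rank ker ∂_3 − rank ∂_4 = (1 − 1) − 0 = 0, and there is no ∂_4, so H_3 = 0.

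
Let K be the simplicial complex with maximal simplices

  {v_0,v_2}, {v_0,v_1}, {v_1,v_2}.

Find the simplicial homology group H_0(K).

H_0 ≅ Z.

Order the vertices as v_0 < v_1 < v_2. Listing each simplex with vertices in this order, K has dimension 1 with simplices:

  0-simplices (3): [v_0], [v_1], [v_2]
  1-simplices (3): [v_0,v_1], [v_0,v_2], [v_1,v_2]

giving chain groups C_0 ≅ Z^3, C_1 ≅ Z^3.

The boundary map ∂_1: C_1 → C_0 sends each edge [p,q] (with p < q) to q − p. For instance
  ∂[v_1,v_2] = [v_2] − [v_1].
The resulting 3×3 matrix has rank 2, and its Smith normal form has invariant factors (1,1).

Computing H_k = (kernel of ∂_k) / (image of ∂_{k+1}):

  H_0: rank C_0 − rank ∂_1 = 3 − 2 = 1, and the invariant factors of ∂_1 are all 1, so H_0 = Z.

(K is a triangulation of the circle S^1.)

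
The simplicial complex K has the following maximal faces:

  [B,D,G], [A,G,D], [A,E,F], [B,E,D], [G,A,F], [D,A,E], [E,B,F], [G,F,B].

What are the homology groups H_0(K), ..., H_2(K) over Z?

Order the vertices as A < B < D < E < F < G. Listing each simplex with vertices in this order, K has dimension 2 with simplices:

  0-simplices (6): A, B, D, E, F, G
  1-simplices (12): AD, AE, AF, AG, BD, BE, BF, BG, DE, DG, EF, FG
  2-simplices (8): ADE, ADG, AEF, AFG, BDE, BDG, BEF, BFG

so the chain groups are C_0 ≅ Z^6, C_1 ≅ Z^12, C_2 ≅ Z^8.

∂_1: C_1 → C_0 maps an edge to its endpoints' difference, ∂[p,q] = q − p. For instance
  ∂EF = F − E.
The resulting 6×12 matrix has rank 5, and its Smith normal form has invariant factors (1,1,1,1,1).

The boundary map ∂_2: C_2 → C_1 acts by ∂[p,q,r] = [q,r] − [p,r] + [p,q]. For instance
  ∂BDG = DG − BG + BD,
  ∂BEF = EF − BF + BE.
As a 12×8 matrix over Z this has rank 7, with invariant factors (1,1,1,1,1,1,1).

Computing H_k = (kernel of ∂_k) / (image of ∂_{k+1}):

  H_0: rank C_0 − rank ∂_1 = 6 − 5 = 1, and the invariant factors of ∂_1 are all 1, so H_0 ≅ Z.
  H_1: rank ker ∂_1 − rank ∂_2 = (12 − 5) − 7 = 0, and the invariant factors of ∂_2 are all 1, so H_1 ≅ 0.
  H_2: rank ker ∂_2 − rank ∂_3 = (8 − 7) − 0 = 1, and there is no ∂_3, so H_2 ≅ Z.

As a check, the Euler characteristic is 6 − 12 + 8 = 2, which agrees with 1 − 0 + 1 = 2.

H_0 = Z,  H_1 = 0,  H_2 = Z.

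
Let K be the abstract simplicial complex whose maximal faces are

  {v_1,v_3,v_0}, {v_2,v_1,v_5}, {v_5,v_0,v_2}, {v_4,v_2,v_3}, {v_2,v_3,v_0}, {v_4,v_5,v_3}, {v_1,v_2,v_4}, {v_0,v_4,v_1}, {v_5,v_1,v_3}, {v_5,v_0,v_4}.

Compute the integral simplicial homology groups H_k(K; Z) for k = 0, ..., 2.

Order the vertices as v_0 < v_1 < v_2 < v_3 < v_4 < v_5. Listing each simplex with vertices in this order, K has dimension 2 with simplices:

  0-simplices (6): [v_0], [v_1], [v_2], [v_3], [v_4], [v_5]
  1-simplices (15): (15 of them)
  2-simplices (10): [v_0,v_1,v_3], [v_0,v_1,v_4], [v_0,v_2,v_3], [v_0,v_2,v_5], [v_0,v_4,v_5], [v_1,v_2,v_4], [v_1,v_2,v_5], [v_1,v_3,v_5], [v_2,v_3,v_4], [v_3,v_4,v_5]

so the chain groups are C_0 ≅ Z^6, C_1 ≅ Z^15, C_2 ≅ Z^10.

∂_1: C_1 → C_0 maps an edge to its endpoints' difference, ∂[p,q] = q − p. For instance
  ∂[v_1,v_3] = [v_3] − [v_1].
The 6×15 boundary matrix has rank 5 and Smith normal form diag(1,1,1,1,1).

The boundary map ∂_2: C_2 → C_1 sends each 2-simplex [p,q,r] to [q,r] − [p,r] + [p,q]. For instance
  ∂[v_0,v_2,v_5] = [v_2,v_5] − [v_0,v_5] + [v_0,v_2],
  ∂[v_3,v_4,v_5] = [v_4,v_5] − [v_3,v_5] + [v_3,v_4].
As a 15×10 matrix over Z this has rank 10, with invariant factors (1,1,1,1,1,1,1,1,1,2).

Reading off H_k = ker ∂_k / im ∂_{k+1}:

  H_0: rank C_0 − rank ∂_1 = 6 − 5 = 1, and the invariant factors of ∂_1 are all 1, so H_0 = Z.
  H_1: rank ker ∂_1 − rank ∂_2 = (15 − 5) − 10 = 0, and ∂_2 has invariant factor 2 > 1, so H_1 = Z/2.
  H_2: rank ker ∂_2 − rank ∂_3 = (10 − 10) − 0 = 0, and there is no ∂_3, so H_2 = 0.

As a check, the Euler characteristic is 6 − 15 + 10 = 1, which agrees with 1 − 0 + 0 = 1.
(K is a triangulation of the real projective plane RP^2.)

H_0 ≅ Z,  H_1 ≅ Z/2,  H_2 = 0.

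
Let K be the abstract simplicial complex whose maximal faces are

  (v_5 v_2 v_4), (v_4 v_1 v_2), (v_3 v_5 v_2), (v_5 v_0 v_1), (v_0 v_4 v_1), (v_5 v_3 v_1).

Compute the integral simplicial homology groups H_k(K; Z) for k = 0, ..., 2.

H_0 ≅ Z,  H_1 ≅ Z,  H_2 = 0.

Order the vertices as v_0 < v_1 < v_2 < v_3 < v_4 < v_5. Listing each simplex with vertices in this order, K has dimension 2 with simplices:

  0-simplices (6): [v_0], [v_1], [v_2], [v_3], [v_4], [v_5]
  1-simplices (12): [v_0,v_1], [v_0,v_4], [v_0,v_5], [v_1,v_2], [v_1,v_3], [v_1,v_4], [v_1,v_5], [v_2,v_3], [v_2,v_4], [v_2,v_5], [v_3,v_5], [v_4,v_5]
  2-simplices (6): [v_0,v_1,v_4], [v_0,v_1,v_5], [v_1,v_2,v_4], [v_1,v_3,v_5], [v_2,v_3,v_5], [v_2,v_4,v_5]

so the chain groups are C_0 ≅ Z^6, C_1 ≅ Z^12, C_2 ≅ Z^6.

∂_1: C_1 → C_0 is given by ∂[p,q] = [q] − [p]. For instance
  ∂[v_1,v_3] = [v_3] − [v_1].
The resulting 6×12 matrix has rank 5, and its Smith normal form has invariant factors (1,1,1,1,1).

∂_2: C_2 → C_1 sends each 2-simplex [p,q,r] to [q,r] − [p,r] + [p,q]. For instance
  ∂[v_1,v_3,v_5] = [v_3,v_5] − [v_1,v_5] + [v_1,v_3],
  ∂[v_0,v_1,v_5] = [v_1,v_5] − [v_0,v_5] + [v_0,v_1].
This gives a 12×6 integer matrix of rank 6; reducing to Smith normal form yields diagonal entries (1,1,1,1,1,1).

Reading off H_k = ker ∂_k / im ∂_{k+1}:

  H_0: rank C_0 − rank ∂_1 = 6 − 5 = 1, and the invariant factors of ∂_1 are all 1, so H_0 = Z.
  H_1: rank ker ∂_1 − rank ∂_2 = (12 − 5) − 6 = 1, and the invariant factors of ∂_2 are all 1, so H_1 = Z.
  H_2: rank ker ∂_2 − rank ∂_3 = (6 − 6) − 0 = 0, and there is no ∂_3, so H_2 = 0.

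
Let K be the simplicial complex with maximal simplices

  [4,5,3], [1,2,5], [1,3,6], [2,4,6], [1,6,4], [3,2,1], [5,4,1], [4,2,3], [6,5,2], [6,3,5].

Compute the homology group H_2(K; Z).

H_2 ≅ 0.

Fix the vertex order 1 < 2 < 3 < 4 < 5 < 6 and write every simplex with vertices in increasing order. Then dim K = 2 and the simplices of K are:

  0-simplices (6): [1], [2], [3], [4], [5], [6]
  1-simplices (15): [1,2], [1,3], [1,4], [1,5], [1,6], [2,3], [2,4], [2,5], [2,6], [3,4], [3,5], [3,6], [4,5], [4,6], [5,6]
  2-simplices (10): [1,2,3], [1,2,5], [1,3,6], [1,4,5], [1,4,6], [2,3,4], [2,4,6], [2,5,6], [3,4,5], [3,5,6]

Hence C_0 ≅ Z^6, C_1 ≅ Z^15, C_2 ≅ Z^10.

Boundary ∂_1: C_1 → C_0 sends each edge [p,q] (with p < q) to q − p.
The 6×15 boundary matrix has rank 5 and Smith normal form diag(1,1,1,1,1).

The boundary map ∂_2: C_2 → C_1 maps a triangle to the signed sum of its edges. For instance
  ∂[2,5,6] = [5,6] − [2,6] + [2,5],
  ∂[1,3,6] = [3,6] − [1,6] + [1,3].
The 15×10 boundary matrix has rank 10 and Smith normal form diag(1,1,1,1,1,1,1,1,1,2).

Now H_k = ker ∂_k / im ∂_{k+1}, so:

  H_2: rank ker ∂_2 − rank ∂_3 = (10 − 10) − 0 = 0, and there is no ∂_3, so H_2 ≅ 0.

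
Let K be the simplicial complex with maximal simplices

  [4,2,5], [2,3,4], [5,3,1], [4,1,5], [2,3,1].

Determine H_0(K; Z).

Order the vertices as 1 < 2 < 3 < 4 < 5. Listing each simplex with vertices in this order, K has dimension 2 with simplices:

  0-simplices (5): [1], [2], [3], [4], [5]
  1-simplices (10): [1,2], [1,3], [1,4], [1,5], [2,3], [2,4], [2,5], [3,4], [3,5], [4,5]
  2-simplices (5): [1,2,3], [1,3,5], [1,4,5], [2,3,4], [2,4,5]

giving chain groups C_0 ≅ Z^5, C_1 ≅ Z^10, C_2 ≅ Z^5.

The boundary map ∂_1: C_1 → C_0 sends each edge [p,q] (with p < q) to q − p.
The resulting 5×10 matrix has rank 4, and its Smith normal form has invariant factors (1,1,1,1).

∂_2: C_2 → C_1 sends each 2-simplex [p,q,r] to [q,r] − [p,r] + [p,q]. For instance
  ∂[2,3,4] = [3,4] − [2,4] + [2,3],
  ∂[2,4,5] = [4,5] − [2,5] + [2,4].
The 10×5 boundary matrix has rank 5 and Smith normal form diag(1,1,1,1,1).

Reading off H_k = ker ∂_k / im ∂_{k+1}:

  H_0: rank C_0 − rank ∂_1 = 5 − 4 = 1, and the invariant factors of ∂_1 are all 1, so H_0 ≅ Z.

H_0 = Z.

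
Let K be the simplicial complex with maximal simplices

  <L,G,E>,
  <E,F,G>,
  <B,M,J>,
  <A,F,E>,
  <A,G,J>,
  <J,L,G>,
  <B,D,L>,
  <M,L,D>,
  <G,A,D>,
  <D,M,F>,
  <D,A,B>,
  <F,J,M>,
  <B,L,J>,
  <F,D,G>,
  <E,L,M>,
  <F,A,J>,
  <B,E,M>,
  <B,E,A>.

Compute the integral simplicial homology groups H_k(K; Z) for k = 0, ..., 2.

H_0 = Z,  H_1 = Z ⊕ Z_2,  H_2 = 0.

Take the total order A < B < D < E < F < G < J < L < M on the vertex set. Then K (dimension 2) consists of the simplices:

  0-simplices (9): A, B, D, E, F, G, J, L, M
  1-simplices (27): AB, AD, AE, AF, AG, AJ, BD, BE, BJ, BL, BM, DF, DG, DL, DM, EF, EG, EL, EM, FG, FJ, FM, GJ, GL, JL, JM, LM
  2-simplices (18): ABD, ABE, ADG, AEF, AFJ, AGJ, BDL, BEM, BJL, BJM, DFG, DFM, DLM, EFG, EGL, ELM, FJM, GJL

Hence C_0 ≅ Z^9, C_1 ≅ Z^27, C_2 ≅ Z^18.

Boundary ∂_1: C_1 → C_0 maps an edge to its endpoints' difference, ∂[p,q] = q − p.
The 9×27 boundary matrix has rank 8 and Smith normal form diag(1,1,1,1,1,1,1,1).

Boundary ∂_2: C_2 → C_1 maps a triangle to the signed sum of its edges. For instance
  ∂BDL = DL − BL + BD,
  ∂ABE = BE − AE + AB.
As a 27×18 matrix over Z this has rank 18, with invariant factors (1,1,1,1,1,1,1,1,1,1,1,1,1,1,1,1,1,2).

Computing H_k = (kernel of ∂_k) / (image of ∂_{k+1}):

  H_0: rank C_0 − rank ∂_1 = 9 − 8 = 1, and the invariant factors of ∂_1 are all 1, so H_0 = Z.
  H_1: rank ker ∂_1 − rank ∂_2 = (27 − 8) − 18 = 1, and ∂_2 has invariant factor 2 > 1, so H_1 = Z ⊕ Z_2.
  H_2: rank ker ∂_2 − rank ∂_3 = (18 − 18) − 0 = 0, and there is no ∂_3, so H_2 = 0.

As a check, the Euler characteristic is 9 − 27 + 18 = 0, which agrees with 1 − 1 + 0 = 0.
(K is a triangulation of the Klein bottle.)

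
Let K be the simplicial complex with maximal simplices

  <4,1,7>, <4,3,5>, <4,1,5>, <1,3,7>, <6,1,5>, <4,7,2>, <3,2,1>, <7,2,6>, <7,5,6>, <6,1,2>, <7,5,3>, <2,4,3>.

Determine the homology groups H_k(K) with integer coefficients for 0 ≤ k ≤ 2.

Take the total order 1 < 2 < 3 < 4 < 5 < 6 < 7 on the vertex set. Then K (dimension 2) consists of the simplices:

  0-simplices (7): [1], [2], [3], [4], [5], [6], [7]
  1-simplices (18): [1,2], [1,3], [1,4], [1,5], [1,6], [1,7], [2,3], [2,4], [2,6], [2,7], [3,4], [3,5], [3,7], [4,5], [4,7], [5,6], [5,7], [6,7]
  2-simplices (12): [1,2,3], [1,2,6], [1,3,7], [1,4,5], [1,4,7], [1,5,6], [2,3,4], [2,4,7], [2,6,7], [3,4,5], [3,5,7], [5,6,7]

so the chain groups are C_0 ≅ Z^7, C_1 ≅ Z^18, C_2 ≅ Z^12.

Boundary ∂_1: C_1 → C_0 sends each edge [p,q] (with p < q) to q − p. For instance
  ∂[5,7] = [7] − [5].
The resulting 7×18 matrix has rank 6, and its Smith normal form has invariant factors (1,1,1,1,1,1).

The boundary map ∂_2: C_2 → C_1 sends each 2-simplex [p,q,r] to [q,r] − [p,r] + [p,q]. For instance
  ∂[3,5,7] = [5,7] − [3,7] + [3,5],
  ∂[1,5,6] = [5,6] − [1,6] + [1,5].
As a 18×12 matrix over Z this has rank 12, with invariant factors (1,1,1,1,1,1,1,1,1,1,1,2).

Reading off H_k = ker ∂_k / im ∂_{k+1}:

  H_0: rank C_0 − rank ∂_1 = 7 − 6 = 1, and the invariant factors of ∂_1 are all 1, so H_0 ≅ Z.
  H_1: rank ker ∂_1 − rank ∂_2 = (18 − 6) − 12 = 0, and ∂_2 has invariant factor 2 > 1, so H_1 ≅ Z/2.
  H_2: rank ker ∂_2 − rank ∂_3 = (12 − 12) − 0 = 0, and there is no ∂_3, so H_2 ≅ 0.

H_0 ≅ Z,  H_1 ≅ Z/2,  H_2 = 0.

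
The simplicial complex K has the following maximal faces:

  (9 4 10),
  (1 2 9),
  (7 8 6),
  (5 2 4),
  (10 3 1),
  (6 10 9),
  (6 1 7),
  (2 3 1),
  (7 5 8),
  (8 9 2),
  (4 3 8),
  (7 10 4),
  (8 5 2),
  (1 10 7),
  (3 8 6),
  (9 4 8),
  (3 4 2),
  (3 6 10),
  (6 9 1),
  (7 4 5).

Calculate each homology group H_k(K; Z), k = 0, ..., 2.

H_0 ≅ Z,  H_1 ≅ Z ⊕ Z/2,  H_2 = 0.

We work with the vertex ordering 1 < 2 < 3 < 4 < 5 < 6 < 7 < 8 < 9 < 10. The simplices of K, each written with vertices in increasing order, are:

  0-simplices (10): [1], [2], [3], [4], [5], [6], [7], [8], [9], [10]
  1-simplices (30): (30 of them)
  2-simplices (20): (20 of them)

giving chain groups C_0 ≅ Z^10, C_1 ≅ Z^30, C_2 ≅ Z^20.

Boundary ∂_1: C_1 → C_0 maps an edge to its endpoints' difference, ∂[p,q] = q − p.
This gives a 10×30 integer matrix of rank 9; reducing to Smith normal form yields diagonal entries (1,1,1,1,1,1,1,1,1).

∂_2: C_2 → C_1 sends each 2-simplex [p,q,r] to [q,r] − [p,r] + [p,q]. For instance
  ∂[1,2,3] = [2,3] − [1,3] + [1,2],
  ∂[1,6,9] = [6,9] − [1,9] + [1,6].
The resulting 30×20 matrix has rank 20, and its Smith normal form has invariant factors (1,1,1,1,1,1,1,1,1,1,1,1,1,1,1,1,1,1,1,2).

From H_k ≅ ker(∂_k) / im(∂_{k+1}) we obtain:

  H_0: rank C_0 − rank ∂_1 = 10 − 9 = 1, and the invariant factors of ∂_1 are all 1, so H_0 = Z.
  H_1: rank ker ∂_1 − rank ∂_2 = (30 − 9) − 20 = 1, and ∂_2 has invariant factor 2 > 1, so H_1 = Z ⊕ Z/2.
  H_2: rank ker ∂_2 − rank ∂_3 = (20 − 20) − 0 = 0, and there is no ∂_3, so H_2 = 0.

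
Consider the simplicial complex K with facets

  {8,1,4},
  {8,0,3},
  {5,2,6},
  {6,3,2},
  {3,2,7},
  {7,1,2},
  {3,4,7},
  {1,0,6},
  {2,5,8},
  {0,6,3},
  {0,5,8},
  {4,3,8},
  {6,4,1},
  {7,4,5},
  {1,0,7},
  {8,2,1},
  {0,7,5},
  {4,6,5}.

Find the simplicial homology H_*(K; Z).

H_0 = Z,  H_1 = Z^2,  H_2 = Z.

K has 9 vertices, 27 edges, 18 triangles.
rank ∂_0 = 0, rank ∂_1 = 8 ⇒ b_0 = 9 − 0 − 8 = 1; all invariant factors of ∂_1 are 1 so no torsion. So H_0 = Z.
rank ∂_1 = 8, rank ∂_2 = 17 ⇒ b_1 = 27 − 8 − 17 = 2; all invariant factors of ∂_2 are 1 so no torsion. So H_1 = Z^2.
rank ∂_2 = 17, rank ∂_3 = 0 ⇒ b_2 = 18 − 17 − 0 = 1. So H_2 = Z.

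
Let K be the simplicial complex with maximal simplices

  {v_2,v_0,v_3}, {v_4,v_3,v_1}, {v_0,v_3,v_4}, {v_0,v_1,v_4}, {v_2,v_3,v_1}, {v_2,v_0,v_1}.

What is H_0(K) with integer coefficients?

K has 5 vertices, 9 edges, 6 triangles.
rank ∂_0 = 0, rank ∂_1 = 4 ⇒ b_0 = 5 − 0 − 4 = 1; all invariant factors of ∂_1 are 1 so no torsion. So H_0 = Z.

H_0 ≅ Z.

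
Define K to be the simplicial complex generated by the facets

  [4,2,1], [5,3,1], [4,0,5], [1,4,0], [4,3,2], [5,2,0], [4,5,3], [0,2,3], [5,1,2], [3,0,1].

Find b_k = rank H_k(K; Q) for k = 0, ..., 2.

Fix the vertex order 0 < 1 < 2 < 3 < 4 < 5 and write every simplex with vertices in increasing order. Then dim K = 2 and the simplices of K are:

  0-simplices (6): [0], [1], [2], [3], [4], [5]
  1-simplices (15): [0,1], [0,2], [0,3], [0,4], [0,5], [1,2], [1,3], [1,4], [1,5], [2,3], [2,4], [2,5], [3,4], [3,5], [4,5]
  2-simplices (10): [0,1,3], [0,1,4], [0,2,3], [0,2,5], [0,4,5], [1,2,4], [1,2,5], [1,3,5], [2,3,4], [3,4,5]

Hence C_0 ≅ Z^6, C_1 ≅ Z^15, C_2 ≅ Z^10.

The boundary map ∂_1: C_1 → C_0 is given by ∂[p,q] = [q] − [p]. For instance
  ∂[1,2] = [2] − [1].
This gives a 6×15 integer matrix of rank 5; reducing to Smith normal form yields diagonal entries (1,1,1,1,1).

The boundary map ∂_2: C_2 → C_1 maps a triangle to the signed sum of its edges. For instance
  ∂[0,1,3] = [1,3] − [0,3] + [0,1],
  ∂[0,4,5] = [4,5] − [0,5] + [0,4].
The resulting 15×10 matrix has rank 10, and its Smith normal form has invariant factors (1,1,1,1,1,1,1,1,1,2).

Reading off H_k = ker ∂_k / im ∂_{k+1}:

  H_0: rank C_0 − rank ∂_1 = 6 − 5 = 1, and the invariant factors of ∂_1 are all 1, so H_0 = Z.
  H_1: rank ker ∂_1 − rank ∂_2 = (15 − 5) − 10 = 0, and ∂_2 has invariant factor 2 > 1, so H_1 = Z/2.
  H_2: rank ker ∂_2 − rank ∂_3 = (10 − 10) − 0 = 0, and there is no ∂_3, so H_2 = 0.

As a check, the Euler characteristic is 6 − 15 + 10 = 1, which agrees with 1 − 0 + 0 = 1.

Hence the Betti numbers are b_0 = 1, b_1 = 0, b_2 = 0.

b_0 = 1, b_1 = 0, b_2 = 0.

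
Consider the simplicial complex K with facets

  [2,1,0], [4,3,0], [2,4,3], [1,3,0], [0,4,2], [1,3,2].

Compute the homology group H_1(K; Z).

K has 5 vertices, 9 edges, 6 triangles.
rank ∂_1 = 4, rank ∂_2 = 5 ⇒ b_1 = 9 − 4 − 5 = 0; all invariant factors of ∂_2 are 1 so no torsion. So H_1 ≅ 0.

H_1 = 0.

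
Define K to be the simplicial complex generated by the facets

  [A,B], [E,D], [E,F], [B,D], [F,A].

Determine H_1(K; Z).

H_1 ≅ Z.

We work with the vertex ordering A < B < D < E < F. The simplices of K, each written with vertices in increasing order, are:

  0-simplices (5): A, B, D, E, F
  1-simplices (5): AB, AF, BD, DE, EF

Hence C_0 ≅ Z^5, C_1 ≅ Z^5.

∂_1: C_1 → C_0 sends each edge [p,q] (with p < q) to q − p. For instance
  ∂BD = D − B.
The resulting 5×5 matrix has rank 4, and its Smith normal form has invariant factors (1,1,1,1).

Now H_k = ker ∂_k / im ∂_{k+1}, so:

  H_1: rank ker ∂_1 − rank ∂_2 = (5 − 4) − 0 = 1, and there is no ∂_2, so H_1 ≅ Z.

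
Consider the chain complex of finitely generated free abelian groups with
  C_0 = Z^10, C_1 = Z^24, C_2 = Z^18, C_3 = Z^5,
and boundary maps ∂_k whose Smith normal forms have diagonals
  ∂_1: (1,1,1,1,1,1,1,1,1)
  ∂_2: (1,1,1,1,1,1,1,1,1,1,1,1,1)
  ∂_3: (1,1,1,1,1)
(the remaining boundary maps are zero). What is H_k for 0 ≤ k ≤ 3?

H_0: b_0 = 10 − 0 − 9 = 1; torsion from ∂_1 factors > 1: none. So H_0 ≅ Z.
H_1: b_1 = 24 − 9 − 13 = 2; torsion from ∂_2 factors > 1: none. So H_1 ≅ Z^2.
H_2: b_2 = 18 − 13 − 5 = 0; torsion from ∂_3 factors > 1: none. So H_2 ≅ 0.
H_3: b_3 = 5 − 5 − 0 = 0; torsion from ∂_4 factors > 1: none. So H_3 ≅ 0.

H_0 ≅ Z,  H_1 ≅ Z^2,  H_2 = 0,  H_3 = 0.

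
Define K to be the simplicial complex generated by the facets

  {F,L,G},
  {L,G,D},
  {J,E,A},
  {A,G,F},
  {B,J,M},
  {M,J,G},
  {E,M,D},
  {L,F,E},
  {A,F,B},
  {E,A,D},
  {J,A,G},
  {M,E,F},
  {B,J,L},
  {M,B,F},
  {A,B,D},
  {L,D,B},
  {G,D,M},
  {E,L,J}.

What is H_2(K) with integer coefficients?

We work with the vertex ordering A < B < D < E < F < G < J < L < M. The simplices of K, each written with vertices in increasing order, are:

  0-simplices (9): A, B, D, E, F, G, J, L, M
  1-simplices (27): AB, AD, AE, AF, AG, AJ, BD, BF, BJ, BL, BM, DE, DG, DL, DM, EF, EJ, EL, EM, FG, FL, FM, GJ, GL, GM, JL, JM
  2-simplices (18): ABD, ABF, ADE, AEJ, AFG, AGJ, BDL, BFM, BJL, BJM, DEM, DGL, DGM, EFL, EFM, EJL, FGL, GJM

so the chain groups are C_0 ≅ Z^9, C_1 ≅ Z^27, C_2 ≅ Z^18.

The boundary map ∂_1: C_1 → C_0 is given by ∂[p,q] = [q] − [p]. For instance
  ∂JL = L − J.
This gives a 9×27 integer matrix of rank 8; reducing to Smith normal form yields diagonal entries (1,1,1,1,1,1,1,1).

∂_2: C_2 → C_1 maps a triangle to the signed sum of its edges. For instance
  ∂FGL = GL − FL + FG,
  ∂BFM = FM − BM + BF.
The 27×18 boundary matrix has rank 17 and Smith normal form diag(1,1,1,1,1,1,1,1,1,1,1,1,1,1,1,1,1).

Reading off H_k = ker ∂_k / im ∂_{k+1}:

  H_2: rank ker ∂_2 − rank ∂_3 = (18 − 17) − 0 = 1, and there is no ∂_3, so H_2 ≅ Z.

H_2 ≅ Z.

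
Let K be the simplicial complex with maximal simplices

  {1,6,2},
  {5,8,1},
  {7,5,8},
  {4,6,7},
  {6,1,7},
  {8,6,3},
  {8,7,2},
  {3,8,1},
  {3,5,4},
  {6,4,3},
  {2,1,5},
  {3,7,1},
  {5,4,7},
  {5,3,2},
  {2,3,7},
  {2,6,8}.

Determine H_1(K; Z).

H_1 = Z^2.

Order the vertices as 1 < 2 < 3 < 4 < 5 < 6 < 7 < 8. Listing each simplex with vertices in this order, K has dimension 2 with simplices:

  0-simplices (8): [1], [2], [3], [4], [5], [6], [7], [8]
  1-simplices (24): (24 of them)
  2-simplices (16): [1,2,5], [1,2,6], [1,3,7], [1,3,8], [1,5,8], [1,6,7], [2,3,5], [2,3,7], [2,6,8], [2,7,8], [3,4,5], [3,4,6], [3,6,8], [4,5,7], [4,6,7], [5,7,8]

Hence C_0 ≅ Z^8, C_1 ≅ Z^24, C_2 ≅ Z^16.

∂_1: C_1 → C_0 sends each edge [p,q] (with p < q) to q − p. For instance
  ∂[3,4] = [4] − [3].
This gives a 8×24 integer matrix of rank 7; reducing to Smith normal form yields diagonal entries (1,1,1,1,1,1,1).

Boundary ∂_2: C_2 → C_1 maps a triangle to the signed sum of its edges. For instance
  ∂[3,4,5] = [4,5] − [3,5] + [3,4],
  ∂[1,2,5] = [2,5] − [1,5] + [1,2].
As a 24×16 matrix over Z this has rank 15, with invariant factors (1,1,1,1,1,1,1,1,1,1,1,1,1,1,1).

From H_k ≅ ker(∂_k) / im(∂_{k+1}) we obtain:

  H_1: rank ker ∂_1 − rank ∂_2 = (24 − 7) − 15 = 2, and the invariant factors of ∂_2 are all 1, so H_1 ≅ Z^2.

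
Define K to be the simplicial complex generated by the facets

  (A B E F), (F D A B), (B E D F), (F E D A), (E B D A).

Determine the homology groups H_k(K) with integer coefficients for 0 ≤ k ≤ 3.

H_0 ≅ Z,  H_1 = 0,  H_2 = 0,  H_3 ≅ Z.

Fix the vertex order A < B < D < E < F and write every simplex with vertices in increasing order. Then dim K = 3 and the simplices of K are:

  0-simplices (5): A, B, D, E, F
  1-simplices (10): AB, AD, AE, AF, BD, BE, BF, DE, DF, EF
  2-simplices (10): ABD, ABE, ABF, ADE, ADF, AEF, BDE, BDF, BEF, DEF
  3-simplices (5): ABDE, ABDF, ABEF, ADEF, BDEF

so the chain groups are C_0 ≅ Z^5, C_1 ≅ Z^10, C_2 ≅ Z^10, C_3 ≅ Z^5.

∂_1: C_1 → C_0 sends each edge [p,q] (with p < q) to q − p. For instance
  ∂BD = D − B.
This gives a 5×10 integer matrix of rank 4; reducing to Smith normal form yields diagonal entries (1,1,1,1).

The boundary map ∂_2: C_2 → C_1 maps a triangle to the signed sum of its edges. For instance
  ∂ABE = BE − AE + AB,
  ∂BDE = DE − BE + BD.
The resulting 10×10 matrix has rank 6, and its Smith normal form has invariant factors (1,1,1,1,1,1).

The boundary map ∂_3: C_3 → C_2 sends each 3-simplex σ to the alternating sum Σ_i (−1)^i (σ with its i-th vertex removed). For instance
  ∂ADEF = DEF − AEF + ADF − ADE,
  ∂ABEF = BEF − AEF + ABF − ABE.
This gives a 10×5 integer matrix of rank 4; reducing to Smith normal form yields diagonal entries (1,1,1,1).

Now H_k = ker ∂_k / im ∂_{k+1}, so:

  H_0: rank C_0 − rank ∂_1 = 5 − 4 = 1, and the invariant factors of ∂_1 are all 1, so H_0 = Z.
  H_1: rank ker ∂_1 − rank ∂_2 = (10 − 4) − 6 = 0, and the invariant factors of ∂_2 are all 1, so H_1 = 0.
  H_2: rank ker ∂_2 − rank ∂_3 = (10 − 6) − 4 = 0, and the invariant factors of ∂_3 are all 1, so H_2 = 0.
  H_3: rank ker ∂_3 − rank ∂_4 = (5 − 4) − 0 = 1, and there is no ∂_4, so H_3 = Z.

(K is a triangulation of the 3-sphere S^3.)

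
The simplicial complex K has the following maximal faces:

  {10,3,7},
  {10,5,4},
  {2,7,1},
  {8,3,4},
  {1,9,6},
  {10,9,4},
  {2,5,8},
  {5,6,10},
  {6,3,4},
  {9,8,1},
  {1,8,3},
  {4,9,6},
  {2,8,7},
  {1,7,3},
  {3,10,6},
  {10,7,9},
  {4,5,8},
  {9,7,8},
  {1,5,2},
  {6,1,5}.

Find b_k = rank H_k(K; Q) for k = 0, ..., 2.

b_0 = 1, b_1 = 1, b_2 = 0.

We work with the vertex ordering 1 < 2 < 3 < 4 < 5 < 6 < 7 < 8 < 9 < 10. The simplices of K, each written with vertices in increasing order, are:

  0-simplices (10): [1], [2], [3], [4], [5], [6], [7], [8], [9], [10]
  1-simplices (30): (30 of them)
  2-simplices (20): (20 of them)

giving chain groups C_0 ≅ Z^10, C_1 ≅ Z^30, C_2 ≅ Z^20.

Boundary ∂_1: C_1 → C_0 maps an edge to its endpoints' difference, ∂[p,q] = q − p. For instance
  ∂[3,6] = [6] − [3].
The 10×30 boundary matrix has rank 9 and Smith normal form diag(1,1,1,1,1,1,1,1,1).

∂_2: C_2 → C_1 acts by ∂[p,q,r] = [q,r] − [p,r] + [p,q]. For instance
  ∂[1,5,6] = [5,6] − [1,6] + [1,5],
  ∂[3,4,8] = [4,8] − [3,8] + [3,4].
The 30×20 boundary matrix has rank 20 and Smith normal form diag(1,1,1,1,1,1,1,1,1,1,1,1,1,1,1,1,1,1,1,2).

Now H_k = ker ∂_k / im ∂_{k+1}, so:

  H_0: rank C_0 − rank ∂_1 = 10 − 9 = 1, and the invariant factors of ∂_1 are all 1, so H_0 = Z.
  H_1: rank ker ∂_1 − rank ∂_2 = (30 − 9) − 20 = 1, and ∂_2 has invariant factor 2 > 1, so H_1 = Z × Z/2.
  H_2: rank ker ∂_2 − rank ∂_3 = (20 − 20) − 0 = 0, and there is no ∂_3, so H_2 = 0.

(K is a triangulation of the Klein bottle.)

Hence the Betti numbers are b_0 = 1, b_1 = 1, b_2 = 0.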